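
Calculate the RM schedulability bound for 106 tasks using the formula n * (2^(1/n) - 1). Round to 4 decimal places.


Compute 2^(1/106) = 1.0065605511
Subtract 1: 1.0065605511 - 1 = 0.0065605511
Multiply by n: 106 * 0.0065605511 = 0.6954184166
Round to 4 dp: 0.6954

0.6954


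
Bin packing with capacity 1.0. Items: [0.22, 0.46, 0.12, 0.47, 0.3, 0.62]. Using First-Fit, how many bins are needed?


Place items sequentially using First-Fit:
  Item 0.22 -> new Bin 1
  Item 0.46 -> Bin 1 (now 0.68)
  Item 0.12 -> Bin 1 (now 0.8)
  Item 0.47 -> new Bin 2
  Item 0.3 -> Bin 2 (now 0.77)
  Item 0.62 -> new Bin 3
Total bins used = 3

3


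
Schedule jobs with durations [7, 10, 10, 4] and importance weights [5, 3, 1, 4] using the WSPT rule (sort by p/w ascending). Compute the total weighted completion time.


Compute p/w ratios and sort ascending (WSPT): [(4, 4), (7, 5), (10, 3), (10, 1)]
Compute weighted completion times:
  Job (p=4,w=4): C=4, w*C=4*4=16
  Job (p=7,w=5): C=11, w*C=5*11=55
  Job (p=10,w=3): C=21, w*C=3*21=63
  Job (p=10,w=1): C=31, w*C=1*31=31
Total weighted completion time = 165

165


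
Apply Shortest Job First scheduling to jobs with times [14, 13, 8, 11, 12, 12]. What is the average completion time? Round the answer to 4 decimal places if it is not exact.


SJF order (ascending): [8, 11, 12, 12, 13, 14]
Completion times:
  Job 1: burst=8, C=8
  Job 2: burst=11, C=19
  Job 3: burst=12, C=31
  Job 4: burst=12, C=43
  Job 5: burst=13, C=56
  Job 6: burst=14, C=70
Average completion = 227/6 = 37.8333

37.8333


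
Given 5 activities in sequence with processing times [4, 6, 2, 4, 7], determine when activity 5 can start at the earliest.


Activity 5 starts after activities 1 through 4 complete.
Predecessor durations: [4, 6, 2, 4]
ES = 4 + 6 + 2 + 4 = 16

16


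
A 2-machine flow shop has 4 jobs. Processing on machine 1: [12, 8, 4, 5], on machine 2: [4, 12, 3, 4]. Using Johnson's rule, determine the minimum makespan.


Apply Johnson's rule:
  Group 1 (a <= b): [(2, 8, 12)]
  Group 2 (a > b): [(1, 12, 4), (4, 5, 4), (3, 4, 3)]
Optimal job order: [2, 1, 4, 3]
Schedule:
  Job 2: M1 done at 8, M2 done at 20
  Job 1: M1 done at 20, M2 done at 24
  Job 4: M1 done at 25, M2 done at 29
  Job 3: M1 done at 29, M2 done at 32
Makespan = 32

32


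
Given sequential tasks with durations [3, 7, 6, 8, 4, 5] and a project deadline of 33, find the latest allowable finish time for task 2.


LF(activity 2) = deadline - sum of successor durations
Successors: activities 3 through 6 with durations [6, 8, 4, 5]
Sum of successor durations = 23
LF = 33 - 23 = 10

10


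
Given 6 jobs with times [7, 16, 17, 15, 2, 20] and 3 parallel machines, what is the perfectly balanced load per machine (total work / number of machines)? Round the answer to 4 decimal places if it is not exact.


Total processing time = 7 + 16 + 17 + 15 + 2 + 20 = 77
Number of machines = 3
Ideal balanced load = 77 / 3 = 25.6667

25.6667


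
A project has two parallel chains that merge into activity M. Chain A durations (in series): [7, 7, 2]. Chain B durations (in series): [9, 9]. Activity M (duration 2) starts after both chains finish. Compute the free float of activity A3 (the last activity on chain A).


ES(A3) = sum of predecessors on chain A = 14
EF(A3) = ES + duration = 14 + 2 = 16
Successor of A3 is M. ES(M) = max(sum(A), sum(B)) = max(16, 18) = 18
Free float = ES(successor) - EF(current) = 18 - 16 = 2

2


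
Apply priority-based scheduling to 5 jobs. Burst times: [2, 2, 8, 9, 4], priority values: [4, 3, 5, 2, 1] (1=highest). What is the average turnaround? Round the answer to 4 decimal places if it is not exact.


Sort by priority (ascending = highest first):
Order: [(1, 4), (2, 9), (3, 2), (4, 2), (5, 8)]
Completion times:
  Priority 1, burst=4, C=4
  Priority 2, burst=9, C=13
  Priority 3, burst=2, C=15
  Priority 4, burst=2, C=17
  Priority 5, burst=8, C=25
Average turnaround = 74/5 = 14.8

14.8


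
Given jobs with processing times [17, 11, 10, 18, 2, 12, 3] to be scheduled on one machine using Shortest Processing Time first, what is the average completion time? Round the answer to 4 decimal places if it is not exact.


Sort jobs by processing time (SPT order): [2, 3, 10, 11, 12, 17, 18]
Compute completion times sequentially:
  Job 1: processing = 2, completes at 2
  Job 2: processing = 3, completes at 5
  Job 3: processing = 10, completes at 15
  Job 4: processing = 11, completes at 26
  Job 5: processing = 12, completes at 38
  Job 6: processing = 17, completes at 55
  Job 7: processing = 18, completes at 73
Sum of completion times = 214
Average completion time = 214/7 = 30.5714

30.5714


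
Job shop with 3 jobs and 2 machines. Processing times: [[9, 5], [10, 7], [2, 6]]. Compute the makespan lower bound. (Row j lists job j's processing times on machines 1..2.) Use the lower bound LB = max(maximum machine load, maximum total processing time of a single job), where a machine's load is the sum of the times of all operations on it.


Machine loads:
  Machine 1: 9 + 10 + 2 = 21
  Machine 2: 5 + 7 + 6 = 18
Max machine load = 21
Job totals:
  Job 1: 14
  Job 2: 17
  Job 3: 8
Max job total = 17
Lower bound = max(21, 17) = 21

21


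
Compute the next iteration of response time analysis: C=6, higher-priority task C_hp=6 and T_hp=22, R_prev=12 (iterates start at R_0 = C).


R_next = C + ceil(R_prev / T_hp) * C_hp
ceil(12 / 22) = ceil(0.5455) = 1
Interference = 1 * 6 = 6
R_next = 6 + 6 = 12
R_next = R_prev, so the iteration has converged (response time = 12).

12


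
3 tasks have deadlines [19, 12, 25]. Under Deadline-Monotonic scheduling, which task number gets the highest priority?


Sort tasks by relative deadline (ascending):
  Task 2: deadline = 12
  Task 1: deadline = 19
  Task 3: deadline = 25
Priority order (highest first): [2, 1, 3]
Highest priority task = 2

2


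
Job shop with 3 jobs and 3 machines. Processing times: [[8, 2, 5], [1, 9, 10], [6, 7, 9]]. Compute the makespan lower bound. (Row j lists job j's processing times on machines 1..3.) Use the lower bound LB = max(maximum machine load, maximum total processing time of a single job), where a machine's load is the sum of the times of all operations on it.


Machine loads:
  Machine 1: 8 + 1 + 6 = 15
  Machine 2: 2 + 9 + 7 = 18
  Machine 3: 5 + 10 + 9 = 24
Max machine load = 24
Job totals:
  Job 1: 15
  Job 2: 20
  Job 3: 22
Max job total = 22
Lower bound = max(24, 22) = 24

24


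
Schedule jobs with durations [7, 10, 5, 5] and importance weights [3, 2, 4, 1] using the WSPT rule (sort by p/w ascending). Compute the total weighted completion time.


Compute p/w ratios and sort ascending (WSPT): [(5, 4), (7, 3), (10, 2), (5, 1)]
Compute weighted completion times:
  Job (p=5,w=4): C=5, w*C=4*5=20
  Job (p=7,w=3): C=12, w*C=3*12=36
  Job (p=10,w=2): C=22, w*C=2*22=44
  Job (p=5,w=1): C=27, w*C=1*27=27
Total weighted completion time = 127

127


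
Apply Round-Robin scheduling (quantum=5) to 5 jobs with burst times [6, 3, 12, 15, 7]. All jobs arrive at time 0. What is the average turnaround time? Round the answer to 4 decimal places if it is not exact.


Time quantum = 5
Execution trace:
  J1 runs 5 units, time = 5
  J2 runs 3 units, time = 8
  J3 runs 5 units, time = 13
  J4 runs 5 units, time = 18
  J5 runs 5 units, time = 23
  J1 runs 1 units, time = 24
  J3 runs 5 units, time = 29
  J4 runs 5 units, time = 34
  J5 runs 2 units, time = 36
  J3 runs 2 units, time = 38
  J4 runs 5 units, time = 43
Finish times: [24, 8, 38, 43, 36]
Average turnaround = 149/5 = 29.8

29.8


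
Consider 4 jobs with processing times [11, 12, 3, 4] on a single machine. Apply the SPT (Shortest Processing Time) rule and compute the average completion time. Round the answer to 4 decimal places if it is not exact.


Sort jobs by processing time (SPT order): [3, 4, 11, 12]
Compute completion times sequentially:
  Job 1: processing = 3, completes at 3
  Job 2: processing = 4, completes at 7
  Job 3: processing = 11, completes at 18
  Job 4: processing = 12, completes at 30
Sum of completion times = 58
Average completion time = 58/4 = 14.5

14.5


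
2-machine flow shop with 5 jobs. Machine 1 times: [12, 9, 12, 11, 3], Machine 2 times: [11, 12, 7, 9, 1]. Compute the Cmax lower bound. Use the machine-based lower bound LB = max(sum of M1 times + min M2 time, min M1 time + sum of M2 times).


LB1 = sum(M1 times) + min(M2 times) = 47 + 1 = 48
LB2 = min(M1 times) + sum(M2 times) = 3 + 40 = 43
Lower bound = max(LB1, LB2) = max(48, 43) = 48

48


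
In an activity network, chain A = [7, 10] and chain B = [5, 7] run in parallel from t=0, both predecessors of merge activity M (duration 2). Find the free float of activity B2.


ES(B2) = sum of predecessors on chain B = 5
EF(B2) = ES + duration = 5 + 7 = 12
Successor of B2 is M. ES(M) = max(sum(A), sum(B)) = max(17, 12) = 17
Free float = ES(successor) - EF(current) = 17 - 12 = 5

5


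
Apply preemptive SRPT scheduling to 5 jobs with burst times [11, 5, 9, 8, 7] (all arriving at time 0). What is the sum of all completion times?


Since all jobs arrive at t=0, SRPT equals SPT ordering.
SPT order: [5, 7, 8, 9, 11]
Completion times:
  Job 1: p=5, C=5
  Job 2: p=7, C=12
  Job 3: p=8, C=20
  Job 4: p=9, C=29
  Job 5: p=11, C=40
Total completion time = 5 + 12 + 20 + 29 + 40 = 106

106


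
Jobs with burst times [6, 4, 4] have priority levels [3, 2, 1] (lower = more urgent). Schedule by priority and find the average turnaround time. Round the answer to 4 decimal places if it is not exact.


Sort by priority (ascending = highest first):
Order: [(1, 4), (2, 4), (3, 6)]
Completion times:
  Priority 1, burst=4, C=4
  Priority 2, burst=4, C=8
  Priority 3, burst=6, C=14
Average turnaround = 26/3 = 8.6667

8.6667


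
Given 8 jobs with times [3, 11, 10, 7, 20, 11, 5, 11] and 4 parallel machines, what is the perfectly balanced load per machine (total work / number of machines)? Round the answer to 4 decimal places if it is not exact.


Total processing time = 3 + 11 + 10 + 7 + 20 + 11 + 5 + 11 = 78
Number of machines = 4
Ideal balanced load = 78 / 4 = 19.5

19.5


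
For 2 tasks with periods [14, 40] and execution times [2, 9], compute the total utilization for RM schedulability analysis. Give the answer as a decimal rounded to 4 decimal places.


Compute individual utilizations (exact fractions):
  Task 1: C/T = 2/14 = 1/7 (approx. 0.1429)
  Task 2: C/T = 9/40 (approx. 0.225)
Total utilization U = 1/7 + 9/40 = 103/280
Rounded to 4 decimal places: U = 0.3679
RM (Liu & Layland) bound for 2 tasks = 0.828427; compare with U = 103/280 (approx. 0.367857)
U <= bound, so schedulable by RM sufficient condition.

0.3679


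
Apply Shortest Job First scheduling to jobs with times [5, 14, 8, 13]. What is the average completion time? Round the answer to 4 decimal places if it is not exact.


SJF order (ascending): [5, 8, 13, 14]
Completion times:
  Job 1: burst=5, C=5
  Job 2: burst=8, C=13
  Job 3: burst=13, C=26
  Job 4: burst=14, C=40
Average completion = 84/4 = 21.0

21.0


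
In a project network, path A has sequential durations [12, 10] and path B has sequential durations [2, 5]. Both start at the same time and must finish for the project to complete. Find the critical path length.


Path A total = 12 + 10 = 22
Path B total = 2 + 5 = 7
Critical path = longest path = max(22, 7) = 22

22


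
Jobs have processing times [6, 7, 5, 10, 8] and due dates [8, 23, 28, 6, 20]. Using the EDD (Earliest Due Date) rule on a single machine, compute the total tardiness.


Sort by due date (EDD order): [(10, 6), (6, 8), (8, 20), (7, 23), (5, 28)]
Compute completion times and tardiness:
  Job 1: p=10, d=6, C=10, tardiness=max(0,10-6)=4
  Job 2: p=6, d=8, C=16, tardiness=max(0,16-8)=8
  Job 3: p=8, d=20, C=24, tardiness=max(0,24-20)=4
  Job 4: p=7, d=23, C=31, tardiness=max(0,31-23)=8
  Job 5: p=5, d=28, C=36, tardiness=max(0,36-28)=8
Total tardiness = 32

32


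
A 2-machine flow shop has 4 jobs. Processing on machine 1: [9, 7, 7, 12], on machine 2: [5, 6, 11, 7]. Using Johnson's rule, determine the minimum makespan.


Apply Johnson's rule:
  Group 1 (a <= b): [(3, 7, 11)]
  Group 2 (a > b): [(4, 12, 7), (2, 7, 6), (1, 9, 5)]
Optimal job order: [3, 4, 2, 1]
Schedule:
  Job 3: M1 done at 7, M2 done at 18
  Job 4: M1 done at 19, M2 done at 26
  Job 2: M1 done at 26, M2 done at 32
  Job 1: M1 done at 35, M2 done at 40
Makespan = 40

40


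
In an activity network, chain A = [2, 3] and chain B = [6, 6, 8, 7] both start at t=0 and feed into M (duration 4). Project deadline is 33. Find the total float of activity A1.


Forward pass: ES(A1) = sum of predecessors on chain A = 0
EF = ES + duration = 0 + 2 = 2
Backward pass: LF(M) = deadline = 33; LS(M) = 33 - 4 = 29
LF(A1) = LS(M) - sum(successors on chain A) = 29 - 3 = 26
LS = LF - duration = 26 - 2 = 24
Total float = LS - ES = 24 - 0 = 24

24


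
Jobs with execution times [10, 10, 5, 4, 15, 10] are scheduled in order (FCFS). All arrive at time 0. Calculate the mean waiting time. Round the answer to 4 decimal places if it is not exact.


FCFS order (as given): [10, 10, 5, 4, 15, 10]
Waiting times:
  Job 1: wait = 0
  Job 2: wait = 10
  Job 3: wait = 20
  Job 4: wait = 25
  Job 5: wait = 29
  Job 6: wait = 44
Sum of waiting times = 128
Average waiting time = 128/6 = 21.3333

21.3333


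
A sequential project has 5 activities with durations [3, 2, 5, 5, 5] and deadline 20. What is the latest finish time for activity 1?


LF(activity 1) = deadline - sum of successor durations
Successors: activities 2 through 5 with durations [2, 5, 5, 5]
Sum of successor durations = 17
LF = 20 - 17 = 3

3


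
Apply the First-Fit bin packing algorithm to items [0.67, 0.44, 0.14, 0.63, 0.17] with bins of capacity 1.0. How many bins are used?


Place items sequentially using First-Fit:
  Item 0.67 -> new Bin 1
  Item 0.44 -> new Bin 2
  Item 0.14 -> Bin 1 (now 0.81)
  Item 0.63 -> new Bin 3
  Item 0.17 -> Bin 1 (now 0.98)
Total bins used = 3

3


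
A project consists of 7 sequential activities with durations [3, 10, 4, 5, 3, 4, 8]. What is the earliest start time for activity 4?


Activity 4 starts after activities 1 through 3 complete.
Predecessor durations: [3, 10, 4]
ES = 3 + 10 + 4 = 17

17


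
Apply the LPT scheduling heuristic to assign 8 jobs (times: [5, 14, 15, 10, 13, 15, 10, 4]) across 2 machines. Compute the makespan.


Sort jobs in decreasing order (LPT): [15, 15, 14, 13, 10, 10, 5, 4]
Assign each job to the least loaded machine:
  Machine 1: jobs [15, 14, 10, 4], load = 43
  Machine 2: jobs [15, 13, 10, 5], load = 43
Makespan = max load = 43

43


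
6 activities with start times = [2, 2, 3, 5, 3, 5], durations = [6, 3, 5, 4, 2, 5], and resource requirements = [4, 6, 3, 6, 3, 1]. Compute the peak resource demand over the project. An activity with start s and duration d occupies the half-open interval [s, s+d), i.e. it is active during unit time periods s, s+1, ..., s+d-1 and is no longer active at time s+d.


Each activity i is active on [start_i, start_i + duration_i).
Compute total resource usage per time slot:
  t=0: active resources = [], total = 0
  t=1: active resources = [], total = 0
  t=2: active resources = [4, 6], total = 10
  t=3: active resources = [4, 6, 3, 3], total = 16
  t=4: active resources = [4, 6, 3, 3], total = 16
  t=5: active resources = [4, 3, 6, 1], total = 14
  t=6: active resources = [4, 3, 6, 1], total = 14
  t=7: active resources = [4, 3, 6, 1], total = 14
  t=8: active resources = [6, 1], total = 7
  t=9: active resources = [1], total = 1
Peak resource demand = 16

16


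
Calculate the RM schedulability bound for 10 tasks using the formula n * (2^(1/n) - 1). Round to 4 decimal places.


Compute 2^(1/10) = 1.0717734625
Subtract 1: 1.0717734625 - 1 = 0.0717734625
Multiply by n: 10 * 0.0717734625 = 0.7177346250
Round to 4 dp: 0.7177

0.7177


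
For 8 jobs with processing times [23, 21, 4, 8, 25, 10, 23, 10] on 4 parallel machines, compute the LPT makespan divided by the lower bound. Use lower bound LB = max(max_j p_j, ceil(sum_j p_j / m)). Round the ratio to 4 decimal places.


LPT order: [25, 23, 23, 21, 10, 10, 8, 4]
Machine loads after assignment: [29, 33, 31, 31]
LPT makespan = 33
Lower bound = max(max_job, ceil(total/4)) = max(25, 31) = 31
Ratio = 33 / 31 = 1.0645

1.0645


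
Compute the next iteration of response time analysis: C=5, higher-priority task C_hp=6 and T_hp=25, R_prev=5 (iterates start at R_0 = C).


R_next = C + ceil(R_prev / T_hp) * C_hp
ceil(5 / 25) = ceil(0.2) = 1
Interference = 1 * 6 = 6
R_next = 5 + 6 = 11

11


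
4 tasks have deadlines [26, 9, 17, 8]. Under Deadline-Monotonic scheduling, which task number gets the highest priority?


Sort tasks by relative deadline (ascending):
  Task 4: deadline = 8
  Task 2: deadline = 9
  Task 3: deadline = 17
  Task 1: deadline = 26
Priority order (highest first): [4, 2, 3, 1]
Highest priority task = 4

4


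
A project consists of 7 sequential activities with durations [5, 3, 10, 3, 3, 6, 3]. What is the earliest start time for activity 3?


Activity 3 starts after activities 1 through 2 complete.
Predecessor durations: [5, 3]
ES = 5 + 3 = 8

8


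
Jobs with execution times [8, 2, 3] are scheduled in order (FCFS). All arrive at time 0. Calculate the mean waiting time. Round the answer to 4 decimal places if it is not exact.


FCFS order (as given): [8, 2, 3]
Waiting times:
  Job 1: wait = 0
  Job 2: wait = 8
  Job 3: wait = 10
Sum of waiting times = 18
Average waiting time = 18/3 = 6.0

6.0


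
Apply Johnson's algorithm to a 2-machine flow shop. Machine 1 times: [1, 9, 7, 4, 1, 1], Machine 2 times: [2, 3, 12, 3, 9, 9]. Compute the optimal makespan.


Apply Johnson's rule:
  Group 1 (a <= b): [(1, 1, 2), (5, 1, 9), (6, 1, 9), (3, 7, 12)]
  Group 2 (a > b): [(2, 9, 3), (4, 4, 3)]
Optimal job order: [1, 5, 6, 3, 2, 4]
Schedule:
  Job 1: M1 done at 1, M2 done at 3
  Job 5: M1 done at 2, M2 done at 12
  Job 6: M1 done at 3, M2 done at 21
  Job 3: M1 done at 10, M2 done at 33
  Job 2: M1 done at 19, M2 done at 36
  Job 4: M1 done at 23, M2 done at 39
Makespan = 39

39


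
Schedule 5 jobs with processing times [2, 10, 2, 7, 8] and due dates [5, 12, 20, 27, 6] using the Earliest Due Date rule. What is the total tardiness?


Sort by due date (EDD order): [(2, 5), (8, 6), (10, 12), (2, 20), (7, 27)]
Compute completion times and tardiness:
  Job 1: p=2, d=5, C=2, tardiness=max(0,2-5)=0
  Job 2: p=8, d=6, C=10, tardiness=max(0,10-6)=4
  Job 3: p=10, d=12, C=20, tardiness=max(0,20-12)=8
  Job 4: p=2, d=20, C=22, tardiness=max(0,22-20)=2
  Job 5: p=7, d=27, C=29, tardiness=max(0,29-27)=2
Total tardiness = 16

16


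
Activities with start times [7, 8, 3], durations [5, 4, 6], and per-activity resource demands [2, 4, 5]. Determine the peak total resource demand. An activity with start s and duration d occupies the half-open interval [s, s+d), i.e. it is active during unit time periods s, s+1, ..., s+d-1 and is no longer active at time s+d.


Each activity i is active on [start_i, start_i + duration_i).
Compute total resource usage per time slot:
  t=0: active resources = [], total = 0
  t=1: active resources = [], total = 0
  t=2: active resources = [], total = 0
  t=3: active resources = [5], total = 5
  t=4: active resources = [5], total = 5
  t=5: active resources = [5], total = 5
  t=6: active resources = [5], total = 5
  t=7: active resources = [2, 5], total = 7
  t=8: active resources = [2, 4, 5], total = 11
  t=9: active resources = [2, 4], total = 6
  t=10: active resources = [2, 4], total = 6
  t=11: active resources = [2, 4], total = 6
Peak resource demand = 11

11


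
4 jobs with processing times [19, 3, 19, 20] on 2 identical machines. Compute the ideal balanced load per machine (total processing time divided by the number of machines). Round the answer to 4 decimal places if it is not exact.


Total processing time = 19 + 3 + 19 + 20 = 61
Number of machines = 2
Ideal balanced load = 61 / 2 = 30.5

30.5


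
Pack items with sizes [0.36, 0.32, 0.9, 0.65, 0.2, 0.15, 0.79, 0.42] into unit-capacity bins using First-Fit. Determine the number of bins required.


Place items sequentially using First-Fit:
  Item 0.36 -> new Bin 1
  Item 0.32 -> Bin 1 (now 0.68)
  Item 0.9 -> new Bin 2
  Item 0.65 -> new Bin 3
  Item 0.2 -> Bin 1 (now 0.88)
  Item 0.15 -> Bin 3 (now 0.8)
  Item 0.79 -> new Bin 4
  Item 0.42 -> new Bin 5
Total bins used = 5

5


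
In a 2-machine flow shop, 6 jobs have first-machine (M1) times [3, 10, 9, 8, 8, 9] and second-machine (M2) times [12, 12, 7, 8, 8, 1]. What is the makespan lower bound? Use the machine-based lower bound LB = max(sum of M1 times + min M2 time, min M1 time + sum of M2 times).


LB1 = sum(M1 times) + min(M2 times) = 47 + 1 = 48
LB2 = min(M1 times) + sum(M2 times) = 3 + 48 = 51
Lower bound = max(LB1, LB2) = max(48, 51) = 51

51


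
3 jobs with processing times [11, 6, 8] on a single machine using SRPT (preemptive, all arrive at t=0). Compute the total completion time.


Since all jobs arrive at t=0, SRPT equals SPT ordering.
SPT order: [6, 8, 11]
Completion times:
  Job 1: p=6, C=6
  Job 2: p=8, C=14
  Job 3: p=11, C=25
Total completion time = 6 + 14 + 25 = 45

45


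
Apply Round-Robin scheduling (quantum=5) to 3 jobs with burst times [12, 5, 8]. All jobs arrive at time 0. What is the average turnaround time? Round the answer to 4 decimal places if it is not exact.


Time quantum = 5
Execution trace:
  J1 runs 5 units, time = 5
  J2 runs 5 units, time = 10
  J3 runs 5 units, time = 15
  J1 runs 5 units, time = 20
  J3 runs 3 units, time = 23
  J1 runs 2 units, time = 25
Finish times: [25, 10, 23]
Average turnaround = 58/3 = 19.3333

19.3333


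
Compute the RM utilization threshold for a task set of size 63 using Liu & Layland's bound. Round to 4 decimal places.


Compute 2^(1/63) = 1.0110630845
Subtract 1: 1.0110630845 - 1 = 0.0110630845
Multiply by n: 63 * 0.0110630845 = 0.6969743235
Round to 4 dp: 0.6970

0.6970


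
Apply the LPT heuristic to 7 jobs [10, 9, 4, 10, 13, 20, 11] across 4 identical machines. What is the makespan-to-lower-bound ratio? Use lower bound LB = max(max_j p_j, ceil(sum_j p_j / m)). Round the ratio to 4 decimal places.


LPT order: [20, 13, 11, 10, 10, 9, 4]
Machine loads after assignment: [20, 17, 20, 20]
LPT makespan = 20
Lower bound = max(max_job, ceil(total/4)) = max(20, 20) = 20
Ratio = 20 / 20 = 1.0

1.0


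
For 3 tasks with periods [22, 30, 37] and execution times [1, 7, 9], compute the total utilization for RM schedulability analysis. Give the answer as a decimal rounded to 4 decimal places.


Compute individual utilizations (exact fractions):
  Task 1: C/T = 1/22 (approx. 0.0455)
  Task 2: C/T = 7/30 (approx. 0.2333)
  Task 3: C/T = 9/37 (approx. 0.2432)
Total utilization U = 1/22 + 7/30 + 9/37 = 3187/6105
Rounded to 4 decimal places: U = 0.5220
RM (Liu & Layland) bound for 3 tasks = 0.779763; compare with U = 3187/6105 (approx. 0.522031)
U <= bound, so schedulable by RM sufficient condition.

0.5220


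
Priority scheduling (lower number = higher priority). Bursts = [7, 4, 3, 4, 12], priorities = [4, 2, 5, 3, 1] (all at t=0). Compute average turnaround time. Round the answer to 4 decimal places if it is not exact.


Sort by priority (ascending = highest first):
Order: [(1, 12), (2, 4), (3, 4), (4, 7), (5, 3)]
Completion times:
  Priority 1, burst=12, C=12
  Priority 2, burst=4, C=16
  Priority 3, burst=4, C=20
  Priority 4, burst=7, C=27
  Priority 5, burst=3, C=30
Average turnaround = 105/5 = 21.0

21.0


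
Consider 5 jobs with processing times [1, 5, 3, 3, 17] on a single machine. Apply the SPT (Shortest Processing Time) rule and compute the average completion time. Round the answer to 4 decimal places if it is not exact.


Sort jobs by processing time (SPT order): [1, 3, 3, 5, 17]
Compute completion times sequentially:
  Job 1: processing = 1, completes at 1
  Job 2: processing = 3, completes at 4
  Job 3: processing = 3, completes at 7
  Job 4: processing = 5, completes at 12
  Job 5: processing = 17, completes at 29
Sum of completion times = 53
Average completion time = 53/5 = 10.6

10.6


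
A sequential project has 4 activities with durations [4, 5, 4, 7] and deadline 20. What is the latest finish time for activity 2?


LF(activity 2) = deadline - sum of successor durations
Successors: activities 3 through 4 with durations [4, 7]
Sum of successor durations = 11
LF = 20 - 11 = 9

9


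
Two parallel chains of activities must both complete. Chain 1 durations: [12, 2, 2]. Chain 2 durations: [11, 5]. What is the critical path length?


Path A total = 12 + 2 + 2 = 16
Path B total = 11 + 5 = 16
Critical path = longest path = max(16, 16) = 16

16


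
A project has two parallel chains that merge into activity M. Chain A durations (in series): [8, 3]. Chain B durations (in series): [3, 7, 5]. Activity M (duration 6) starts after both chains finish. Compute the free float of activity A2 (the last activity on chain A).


ES(A2) = sum of predecessors on chain A = 8
EF(A2) = ES + duration = 8 + 3 = 11
Successor of A2 is M. ES(M) = max(sum(A), sum(B)) = max(11, 15) = 15
Free float = ES(successor) - EF(current) = 15 - 11 = 4

4


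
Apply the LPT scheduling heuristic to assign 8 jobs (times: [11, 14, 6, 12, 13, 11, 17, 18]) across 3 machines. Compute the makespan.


Sort jobs in decreasing order (LPT): [18, 17, 14, 13, 12, 11, 11, 6]
Assign each job to the least loaded machine:
  Machine 1: jobs [18, 11, 6], load = 35
  Machine 2: jobs [17, 12], load = 29
  Machine 3: jobs [14, 13, 11], load = 38
Makespan = max load = 38

38


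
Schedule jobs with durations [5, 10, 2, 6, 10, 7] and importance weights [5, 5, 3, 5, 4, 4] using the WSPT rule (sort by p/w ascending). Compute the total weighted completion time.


Compute p/w ratios and sort ascending (WSPT): [(2, 3), (5, 5), (6, 5), (7, 4), (10, 5), (10, 4)]
Compute weighted completion times:
  Job (p=2,w=3): C=2, w*C=3*2=6
  Job (p=5,w=5): C=7, w*C=5*7=35
  Job (p=6,w=5): C=13, w*C=5*13=65
  Job (p=7,w=4): C=20, w*C=4*20=80
  Job (p=10,w=5): C=30, w*C=5*30=150
  Job (p=10,w=4): C=40, w*C=4*40=160
Total weighted completion time = 496

496


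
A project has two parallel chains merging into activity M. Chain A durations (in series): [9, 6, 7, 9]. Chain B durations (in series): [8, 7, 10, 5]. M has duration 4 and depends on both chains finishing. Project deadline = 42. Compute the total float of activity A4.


Forward pass: ES(A4) = sum of predecessors on chain A = 22
EF = ES + duration = 22 + 9 = 31
Backward pass: LF(M) = deadline = 42; LS(M) = 42 - 4 = 38
LF(A4) = LS(M) - sum(successors on chain A) = 38 - 0 = 38
LS = LF - duration = 38 - 9 = 29
Total float = LS - ES = 29 - 22 = 7

7


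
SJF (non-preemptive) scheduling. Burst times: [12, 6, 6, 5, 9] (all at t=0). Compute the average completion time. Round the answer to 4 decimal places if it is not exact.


SJF order (ascending): [5, 6, 6, 9, 12]
Completion times:
  Job 1: burst=5, C=5
  Job 2: burst=6, C=11
  Job 3: burst=6, C=17
  Job 4: burst=9, C=26
  Job 5: burst=12, C=38
Average completion = 97/5 = 19.4

19.4


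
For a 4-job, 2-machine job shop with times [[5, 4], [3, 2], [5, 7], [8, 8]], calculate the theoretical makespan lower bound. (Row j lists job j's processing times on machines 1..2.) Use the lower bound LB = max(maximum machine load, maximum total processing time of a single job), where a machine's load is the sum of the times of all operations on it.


Machine loads:
  Machine 1: 5 + 3 + 5 + 8 = 21
  Machine 2: 4 + 2 + 7 + 8 = 21
Max machine load = 21
Job totals:
  Job 1: 9
  Job 2: 5
  Job 3: 12
  Job 4: 16
Max job total = 16
Lower bound = max(21, 16) = 21

21


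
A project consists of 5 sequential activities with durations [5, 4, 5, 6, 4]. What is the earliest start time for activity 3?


Activity 3 starts after activities 1 through 2 complete.
Predecessor durations: [5, 4]
ES = 5 + 4 = 9

9


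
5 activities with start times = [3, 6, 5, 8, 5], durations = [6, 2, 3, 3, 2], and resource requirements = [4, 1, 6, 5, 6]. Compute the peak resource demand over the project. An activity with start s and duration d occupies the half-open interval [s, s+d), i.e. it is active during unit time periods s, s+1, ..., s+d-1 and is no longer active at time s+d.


Each activity i is active on [start_i, start_i + duration_i).
Compute total resource usage per time slot:
  t=0: active resources = [], total = 0
  t=1: active resources = [], total = 0
  t=2: active resources = [], total = 0
  t=3: active resources = [4], total = 4
  t=4: active resources = [4], total = 4
  t=5: active resources = [4, 6, 6], total = 16
  t=6: active resources = [4, 1, 6, 6], total = 17
  t=7: active resources = [4, 1, 6], total = 11
  t=8: active resources = [4, 5], total = 9
  t=9: active resources = [5], total = 5
  t=10: active resources = [5], total = 5
Peak resource demand = 17

17


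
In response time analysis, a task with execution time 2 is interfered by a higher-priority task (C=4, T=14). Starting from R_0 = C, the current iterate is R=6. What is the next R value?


R_next = C + ceil(R_prev / T_hp) * C_hp
ceil(6 / 14) = ceil(0.4286) = 1
Interference = 1 * 4 = 4
R_next = 2 + 4 = 6
R_next = R_prev, so the iteration has converged (response time = 6).

6


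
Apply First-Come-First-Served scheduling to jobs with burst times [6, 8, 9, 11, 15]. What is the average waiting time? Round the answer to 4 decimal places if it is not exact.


FCFS order (as given): [6, 8, 9, 11, 15]
Waiting times:
  Job 1: wait = 0
  Job 2: wait = 6
  Job 3: wait = 14
  Job 4: wait = 23
  Job 5: wait = 34
Sum of waiting times = 77
Average waiting time = 77/5 = 15.4

15.4


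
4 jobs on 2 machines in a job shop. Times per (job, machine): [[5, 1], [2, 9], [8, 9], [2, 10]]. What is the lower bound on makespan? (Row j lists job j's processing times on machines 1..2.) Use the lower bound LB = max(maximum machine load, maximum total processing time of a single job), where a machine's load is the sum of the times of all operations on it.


Machine loads:
  Machine 1: 5 + 2 + 8 + 2 = 17
  Machine 2: 1 + 9 + 9 + 10 = 29
Max machine load = 29
Job totals:
  Job 1: 6
  Job 2: 11
  Job 3: 17
  Job 4: 12
Max job total = 17
Lower bound = max(29, 17) = 29

29


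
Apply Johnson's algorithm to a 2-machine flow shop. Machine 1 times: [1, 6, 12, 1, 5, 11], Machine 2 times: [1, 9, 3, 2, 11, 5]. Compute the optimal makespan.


Apply Johnson's rule:
  Group 1 (a <= b): [(1, 1, 1), (4, 1, 2), (5, 5, 11), (2, 6, 9)]
  Group 2 (a > b): [(6, 11, 5), (3, 12, 3)]
Optimal job order: [1, 4, 5, 2, 6, 3]
Schedule:
  Job 1: M1 done at 1, M2 done at 2
  Job 4: M1 done at 2, M2 done at 4
  Job 5: M1 done at 7, M2 done at 18
  Job 2: M1 done at 13, M2 done at 27
  Job 6: M1 done at 24, M2 done at 32
  Job 3: M1 done at 36, M2 done at 39
Makespan = 39

39


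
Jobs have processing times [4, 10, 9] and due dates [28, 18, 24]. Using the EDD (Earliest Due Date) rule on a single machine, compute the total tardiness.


Sort by due date (EDD order): [(10, 18), (9, 24), (4, 28)]
Compute completion times and tardiness:
  Job 1: p=10, d=18, C=10, tardiness=max(0,10-18)=0
  Job 2: p=9, d=24, C=19, tardiness=max(0,19-24)=0
  Job 3: p=4, d=28, C=23, tardiness=max(0,23-28)=0
Total tardiness = 0

0


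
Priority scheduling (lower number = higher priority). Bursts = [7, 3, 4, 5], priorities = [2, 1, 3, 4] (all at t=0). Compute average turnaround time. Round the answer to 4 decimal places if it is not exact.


Sort by priority (ascending = highest first):
Order: [(1, 3), (2, 7), (3, 4), (4, 5)]
Completion times:
  Priority 1, burst=3, C=3
  Priority 2, burst=7, C=10
  Priority 3, burst=4, C=14
  Priority 4, burst=5, C=19
Average turnaround = 46/4 = 11.5

11.5


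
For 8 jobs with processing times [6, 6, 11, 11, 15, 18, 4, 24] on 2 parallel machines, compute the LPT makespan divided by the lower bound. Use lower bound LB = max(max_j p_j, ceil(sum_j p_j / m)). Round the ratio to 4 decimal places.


LPT order: [24, 18, 15, 11, 11, 6, 6, 4]
Machine loads after assignment: [47, 48]
LPT makespan = 48
Lower bound = max(max_job, ceil(total/2)) = max(24, 48) = 48
Ratio = 48 / 48 = 1.0

1.0


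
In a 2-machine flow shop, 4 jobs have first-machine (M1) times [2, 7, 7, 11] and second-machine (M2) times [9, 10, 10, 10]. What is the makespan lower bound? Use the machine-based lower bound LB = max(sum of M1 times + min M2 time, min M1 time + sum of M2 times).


LB1 = sum(M1 times) + min(M2 times) = 27 + 9 = 36
LB2 = min(M1 times) + sum(M2 times) = 2 + 39 = 41
Lower bound = max(LB1, LB2) = max(36, 41) = 41

41


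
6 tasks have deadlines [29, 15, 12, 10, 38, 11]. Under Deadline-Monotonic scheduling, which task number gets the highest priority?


Sort tasks by relative deadline (ascending):
  Task 4: deadline = 10
  Task 6: deadline = 11
  Task 3: deadline = 12
  Task 2: deadline = 15
  Task 1: deadline = 29
  Task 5: deadline = 38
Priority order (highest first): [4, 6, 3, 2, 1, 5]
Highest priority task = 4

4


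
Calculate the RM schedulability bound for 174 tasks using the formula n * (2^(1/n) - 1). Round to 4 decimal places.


Compute 2^(1/174) = 1.0039915496
Subtract 1: 1.0039915496 - 1 = 0.0039915496
Multiply by n: 174 * 0.0039915496 = 0.6945296304
Round to 4 dp: 0.6945

0.6945


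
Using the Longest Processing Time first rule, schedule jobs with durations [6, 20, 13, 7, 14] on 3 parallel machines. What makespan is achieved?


Sort jobs in decreasing order (LPT): [20, 14, 13, 7, 6]
Assign each job to the least loaded machine:
  Machine 1: jobs [20], load = 20
  Machine 2: jobs [14, 6], load = 20
  Machine 3: jobs [13, 7], load = 20
Makespan = max load = 20

20


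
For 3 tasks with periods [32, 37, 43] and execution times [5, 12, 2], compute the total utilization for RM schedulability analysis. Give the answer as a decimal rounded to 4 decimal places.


Compute individual utilizations (exact fractions):
  Task 1: C/T = 5/32 (approx. 0.1563)
  Task 2: C/T = 12/37 (approx. 0.3243)
  Task 3: C/T = 2/43 (approx. 0.0465)
Total utilization U = 5/32 + 12/37 + 2/43 = 26835/50912
Rounded to 4 decimal places: U = 0.5271
RM (Liu & Layland) bound for 3 tasks = 0.779763; compare with U = 26835/50912 (approx. 0.527086)
U <= bound, so schedulable by RM sufficient condition.

0.5271


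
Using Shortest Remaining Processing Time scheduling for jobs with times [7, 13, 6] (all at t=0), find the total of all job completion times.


Since all jobs arrive at t=0, SRPT equals SPT ordering.
SPT order: [6, 7, 13]
Completion times:
  Job 1: p=6, C=6
  Job 2: p=7, C=13
  Job 3: p=13, C=26
Total completion time = 6 + 13 + 26 = 45

45


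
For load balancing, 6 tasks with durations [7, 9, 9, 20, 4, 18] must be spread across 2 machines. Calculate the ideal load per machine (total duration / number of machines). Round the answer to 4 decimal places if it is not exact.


Total processing time = 7 + 9 + 9 + 20 + 4 + 18 = 67
Number of machines = 2
Ideal balanced load = 67 / 2 = 33.5

33.5


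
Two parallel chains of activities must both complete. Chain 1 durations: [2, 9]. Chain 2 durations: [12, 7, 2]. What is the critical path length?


Path A total = 2 + 9 = 11
Path B total = 12 + 7 + 2 = 21
Critical path = longest path = max(11, 21) = 21

21


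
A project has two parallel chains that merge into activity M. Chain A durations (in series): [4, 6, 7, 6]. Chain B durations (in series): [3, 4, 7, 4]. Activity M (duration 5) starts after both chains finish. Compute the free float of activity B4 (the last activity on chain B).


ES(B4) = sum of predecessors on chain B = 14
EF(B4) = ES + duration = 14 + 4 = 18
Successor of B4 is M. ES(M) = max(sum(A), sum(B)) = max(23, 18) = 23
Free float = ES(successor) - EF(current) = 23 - 18 = 5

5


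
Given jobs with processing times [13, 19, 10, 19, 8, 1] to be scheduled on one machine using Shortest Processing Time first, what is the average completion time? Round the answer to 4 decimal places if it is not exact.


Sort jobs by processing time (SPT order): [1, 8, 10, 13, 19, 19]
Compute completion times sequentially:
  Job 1: processing = 1, completes at 1
  Job 2: processing = 8, completes at 9
  Job 3: processing = 10, completes at 19
  Job 4: processing = 13, completes at 32
  Job 5: processing = 19, completes at 51
  Job 6: processing = 19, completes at 70
Sum of completion times = 182
Average completion time = 182/6 = 30.3333

30.3333


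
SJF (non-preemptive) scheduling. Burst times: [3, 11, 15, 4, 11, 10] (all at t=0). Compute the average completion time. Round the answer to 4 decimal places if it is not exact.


SJF order (ascending): [3, 4, 10, 11, 11, 15]
Completion times:
  Job 1: burst=3, C=3
  Job 2: burst=4, C=7
  Job 3: burst=10, C=17
  Job 4: burst=11, C=28
  Job 5: burst=11, C=39
  Job 6: burst=15, C=54
Average completion = 148/6 = 24.6667

24.6667


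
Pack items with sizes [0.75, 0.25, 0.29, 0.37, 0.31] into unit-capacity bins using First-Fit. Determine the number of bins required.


Place items sequentially using First-Fit:
  Item 0.75 -> new Bin 1
  Item 0.25 -> Bin 1 (now 1.0)
  Item 0.29 -> new Bin 2
  Item 0.37 -> Bin 2 (now 0.66)
  Item 0.31 -> Bin 2 (now 0.97)
Total bins used = 2

2


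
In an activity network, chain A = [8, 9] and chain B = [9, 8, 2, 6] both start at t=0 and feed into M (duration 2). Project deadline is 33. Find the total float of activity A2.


Forward pass: ES(A2) = sum of predecessors on chain A = 8
EF = ES + duration = 8 + 9 = 17
Backward pass: LF(M) = deadline = 33; LS(M) = 33 - 2 = 31
LF(A2) = LS(M) - sum(successors on chain A) = 31 - 0 = 31
LS = LF - duration = 31 - 9 = 22
Total float = LS - ES = 22 - 8 = 14

14


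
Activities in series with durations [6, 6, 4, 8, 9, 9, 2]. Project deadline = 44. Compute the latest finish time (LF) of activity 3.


LF(activity 3) = deadline - sum of successor durations
Successors: activities 4 through 7 with durations [8, 9, 9, 2]
Sum of successor durations = 28
LF = 44 - 28 = 16

16


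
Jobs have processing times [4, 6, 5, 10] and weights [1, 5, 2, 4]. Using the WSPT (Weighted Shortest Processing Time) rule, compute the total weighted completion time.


Compute p/w ratios and sort ascending (WSPT): [(6, 5), (5, 2), (10, 4), (4, 1)]
Compute weighted completion times:
  Job (p=6,w=5): C=6, w*C=5*6=30
  Job (p=5,w=2): C=11, w*C=2*11=22
  Job (p=10,w=4): C=21, w*C=4*21=84
  Job (p=4,w=1): C=25, w*C=1*25=25
Total weighted completion time = 161

161


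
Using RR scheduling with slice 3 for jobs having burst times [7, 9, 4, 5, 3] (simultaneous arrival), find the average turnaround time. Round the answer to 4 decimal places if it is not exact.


Time quantum = 3
Execution trace:
  J1 runs 3 units, time = 3
  J2 runs 3 units, time = 6
  J3 runs 3 units, time = 9
  J4 runs 3 units, time = 12
  J5 runs 3 units, time = 15
  J1 runs 3 units, time = 18
  J2 runs 3 units, time = 21
  J3 runs 1 units, time = 22
  J4 runs 2 units, time = 24
  J1 runs 1 units, time = 25
  J2 runs 3 units, time = 28
Finish times: [25, 28, 22, 24, 15]
Average turnaround = 114/5 = 22.8

22.8


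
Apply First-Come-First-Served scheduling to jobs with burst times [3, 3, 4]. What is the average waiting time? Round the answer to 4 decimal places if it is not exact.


FCFS order (as given): [3, 3, 4]
Waiting times:
  Job 1: wait = 0
  Job 2: wait = 3
  Job 3: wait = 6
Sum of waiting times = 9
Average waiting time = 9/3 = 3.0

3.0


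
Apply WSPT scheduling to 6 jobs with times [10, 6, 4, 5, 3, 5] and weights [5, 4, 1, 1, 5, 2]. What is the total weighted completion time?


Compute p/w ratios and sort ascending (WSPT): [(3, 5), (6, 4), (10, 5), (5, 2), (4, 1), (5, 1)]
Compute weighted completion times:
  Job (p=3,w=5): C=3, w*C=5*3=15
  Job (p=6,w=4): C=9, w*C=4*9=36
  Job (p=10,w=5): C=19, w*C=5*19=95
  Job (p=5,w=2): C=24, w*C=2*24=48
  Job (p=4,w=1): C=28, w*C=1*28=28
  Job (p=5,w=1): C=33, w*C=1*33=33
Total weighted completion time = 255

255
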